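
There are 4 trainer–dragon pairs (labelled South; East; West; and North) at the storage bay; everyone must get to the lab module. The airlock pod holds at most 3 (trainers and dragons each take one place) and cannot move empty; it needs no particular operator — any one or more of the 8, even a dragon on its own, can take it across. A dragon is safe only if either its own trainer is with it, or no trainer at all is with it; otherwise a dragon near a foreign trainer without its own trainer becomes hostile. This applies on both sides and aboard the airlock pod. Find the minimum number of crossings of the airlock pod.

Counting alone: each trip to the lab module takes at most 3 across and each return brings at least 1 back, so after t trips out (and t−1 returns) at most 3t − (t−1) of the 8 are across; that first reaches 8 at t = 4, so at least 7 crossings are needed.
The safety rule pushes this higher. Following every safe sequence of crossings, the most of the 8 that can be at the lab module as the airlock pod arrives there on crossing 7 is 7 — never all 8.
So no plan with fewer than 9 crossings exists, and this one achieves 9:
1. dragon South and trainer South cross → the lab module.
2. trainer South crosses ← the storage bay.
3. dragon East, trainer East, and trainer South cross → the lab module.
4. dragon South and trainer South cross ← the storage bay.
5. trainer North, trainer South, and trainer West cross → the lab module.
6. dragon East crosses ← the storage bay.
7. dragon East and dragon South cross → the lab module.
8. dragon South crosses ← the storage bay.
9. dragon North, dragon South, and dragon West cross → the lab module.

9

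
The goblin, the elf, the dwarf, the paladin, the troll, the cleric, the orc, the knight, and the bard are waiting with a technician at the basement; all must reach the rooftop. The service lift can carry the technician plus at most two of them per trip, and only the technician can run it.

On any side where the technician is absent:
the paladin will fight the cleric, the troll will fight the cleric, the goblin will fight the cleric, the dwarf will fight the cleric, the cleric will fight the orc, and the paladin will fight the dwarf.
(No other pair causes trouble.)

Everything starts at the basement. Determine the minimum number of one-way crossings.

15

Counting alone: the technician can take at most 2 across per trip to the rooftop, so moving all 9 needs at least 5 loaded trips out, with a return between consecutive ones — at least 9 crossings.
The safety rule pushes this higher. Following every safe sequence of crossings, the most of the 9 that can be at the rooftop as the service lift arrives there on crossings 9, 11, 13 is 6, 7, 8 respectively — never all 9.
So no plan with fewer than 15 crossings exists, and this one achieves 15:
1. Technician goes to the rooftop with the cleric and the dwarf.  [the basement: the bard, the elf, the goblin, the knight, the orc, the paladin, the troll | the rooftop: the cleric, the dwarf]
2. Technician goes back to the basement with the dwarf.  [the basement: the bard, the dwarf, the elf, the goblin, the knight, the orc, the paladin, the troll | the rooftop: the cleric]
3. Technician goes to the rooftop with the dwarf and the goblin.  [the basement: the bard, the elf, the knight, the orc, the paladin, the troll | the rooftop: the cleric, the dwarf, the goblin]
4. Technician goes back to the basement with the cleric.  [the basement: the bard, the cleric, the elf, the knight, the orc, the paladin, the troll | the rooftop: the dwarf, the goblin]
5. Technician goes to the rooftop with the cleric and the elf.  [the basement: the bard, the knight, the orc, the paladin, the troll | the rooftop: the cleric, the dwarf, the elf, the goblin]
6. Technician goes back to the basement with the cleric.  [the basement: the bard, the cleric, the knight, the orc, the paladin, the troll | the rooftop: the dwarf, the elf, the goblin]
7. Technician goes to the rooftop with the cleric and the troll.  [the basement: the bard, the knight, the orc, the paladin | the rooftop: the cleric, the dwarf, the elf, the goblin, the troll]
8. Technician goes back to the basement with the cleric.  [the basement: the bard, the cleric, the knight, the orc, the paladin | the rooftop: the dwarf, the elf, the goblin, the troll]
9. Technician goes to the rooftop with the orc and the paladin.  [the basement: the bard, the cleric, the knight | the rooftop: the dwarf, the elf, the goblin, the orc, the paladin, the troll]
10. Technician goes back to the basement with the dwarf.  [the basement: the bard, the cleric, the dwarf, the knight | the rooftop: the elf, the goblin, the orc, the paladin, the troll]
11. Technician goes to the rooftop with the dwarf and the knight.  [the basement: the bard, the cleric | the rooftop: the dwarf, the elf, the goblin, the knight, the orc, the paladin, the troll]
12. Technician goes back to the basement with the dwarf.  [the basement: the bard, the cleric, the dwarf | the rooftop: the elf, the goblin, the knight, the orc, the paladin, the troll]
13. Technician goes to the rooftop with the bard and the dwarf.  [the basement: the cleric | the rooftop: the bard, the dwarf, the elf, the goblin, the knight, the orc, the paladin, the troll]
14. Technician goes back to the basement with the dwarf.  [the basement: the cleric, the dwarf | the rooftop: the bard, the elf, the goblin, the knight, the orc, the paladin, the troll]
15. Technician goes to the rooftop with the cleric and the dwarf.  [the basement: — | the rooftop: the bard, the cleric, the dwarf, the elf, the goblin, the knight, the orc, the paladin, the troll]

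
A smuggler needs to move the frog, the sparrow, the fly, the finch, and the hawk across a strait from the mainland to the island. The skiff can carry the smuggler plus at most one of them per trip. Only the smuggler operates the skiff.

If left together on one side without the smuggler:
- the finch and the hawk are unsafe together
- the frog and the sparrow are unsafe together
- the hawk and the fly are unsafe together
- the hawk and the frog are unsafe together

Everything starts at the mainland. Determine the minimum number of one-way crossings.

impossible

Whatever the first load, the items left behind include a forbidden pair without the smuggler. No opening move is safe, so no plan exists.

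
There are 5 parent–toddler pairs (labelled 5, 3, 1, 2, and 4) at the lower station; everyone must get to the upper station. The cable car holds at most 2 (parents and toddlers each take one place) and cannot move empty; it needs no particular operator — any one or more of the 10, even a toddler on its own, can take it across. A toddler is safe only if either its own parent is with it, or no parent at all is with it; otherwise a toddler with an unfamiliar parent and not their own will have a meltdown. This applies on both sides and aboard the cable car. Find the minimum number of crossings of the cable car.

impossible

Following every safe sequence of crossings from the start, the most of the 10 that can be at the upper station as the cable car arrives there on crossings 1, 3, 5, 7 is 2, 3, 4, 5 respectively; the best ever achieved is 5 of 10.
From crossing 9 on, no configuration arises that was not already reachable earlier: only 82 distinct safe configurations (who is on which side, and where the cable car is) can ever be reached, none of them has everyone across, and every continuation just revisits them. So no valid plan exists.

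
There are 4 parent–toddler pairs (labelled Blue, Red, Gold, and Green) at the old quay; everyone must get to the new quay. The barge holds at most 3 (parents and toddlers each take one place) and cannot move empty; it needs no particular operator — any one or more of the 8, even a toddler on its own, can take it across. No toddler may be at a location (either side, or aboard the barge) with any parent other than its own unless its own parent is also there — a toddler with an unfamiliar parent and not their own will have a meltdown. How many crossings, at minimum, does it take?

9

Counting alone: each trip to the new quay takes at most 3 across and each return brings at least 1 back, so after t trips out (and t−1 returns) at most 3t − (t−1) of the 8 are across; that first reaches 8 at t = 4, so at least 7 crossings are needed.
The safety rule pushes this higher. Following every safe sequence of crossings, the most of the 8 that can be at the new quay as the barge arrives there on crossing 7 is 7 — never all 8.
So no plan with fewer than 9 crossings exists, and this one achieves 9:
1. parent Blue and toddler Blue cross → the new quay.
2. parent Blue crosses ← the old quay.
3. parent Blue, parent Red, and toddler Red cross → the new quay.
4. parent Blue and toddler Blue cross ← the old quay.
5. parent Blue, parent Gold, and parent Green cross → the new quay.
6. toddler Red crosses ← the old quay.
7. toddler Blue and toddler Red cross → the new quay.
8. toddler Blue crosses ← the old quay.
9. toddler Blue, toddler Gold, and toddler Green cross → the new quay.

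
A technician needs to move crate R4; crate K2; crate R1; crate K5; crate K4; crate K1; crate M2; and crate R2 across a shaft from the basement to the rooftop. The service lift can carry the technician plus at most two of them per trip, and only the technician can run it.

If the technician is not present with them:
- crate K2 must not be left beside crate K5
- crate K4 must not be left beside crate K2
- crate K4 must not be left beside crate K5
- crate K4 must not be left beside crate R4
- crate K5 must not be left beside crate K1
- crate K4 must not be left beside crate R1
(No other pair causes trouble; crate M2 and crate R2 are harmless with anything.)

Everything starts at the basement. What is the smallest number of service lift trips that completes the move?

13

Counting alone: the technician can take at most 2 across per trip to the rooftop, so moving all 8 needs at least 4 loaded trips out, with a return between consecutive ones — at least 7 crossings.
The safety rule pushes this higher. Following every safe sequence of crossings, the most of the 8 that can be at the rooftop as the service lift arrives there on crossings 7, 9, 11 is 5, 6, 7 respectively — never all 8.
So no plan with fewer than 13 crossings exists, and this one achieves 13:
1. Technician goes to the rooftop with crate K4 and crate K5.  [the basement: crate K1, crate K2, crate M2, crate R1, crate R2, crate R4 | the rooftop: crate K4, crate K5]
2. Technician goes back to the basement with crate K5.  [the basement: crate K1, crate K2, crate K5, crate M2, crate R1, crate R2, crate R4 | the rooftop: crate K4]
3. Technician goes to the rooftop with crate K5 and crate R4.  [the basement: crate K1, crate K2, crate M2, crate R1, crate R2 | the rooftop: crate K4, crate K5, crate R4]
4. Technician goes back to the basement with crate K4.  [the basement: crate K1, crate K2, crate K4, crate M2, crate R1, crate R2 | the rooftop: crate K5, crate R4]
5. Technician goes to the rooftop with crate K2 and crate R1.  [the basement: crate K1, crate K4, crate M2, crate R2 | the rooftop: crate K2, crate K5, crate R1, crate R4]
6. Technician goes back to the basement with crate K2.  [the basement: crate K1, crate K2, crate K4, crate M2, crate R2 | the rooftop: crate K5, crate R1, crate R4]
7. Technician goes to the rooftop with crate K1 and crate K2.  [the basement: crate K4, crate M2, crate R2 | the rooftop: crate K1, crate K2, crate K5, crate R1, crate R4]
8. Technician goes back to the basement with crate K5.  [the basement: crate K4, crate K5, crate M2, crate R2 | the rooftop: crate K1, crate K2, crate R1, crate R4]
9. Technician goes to the rooftop with crate K5 and crate M2.  [the basement: crate K4, crate R2 | the rooftop: crate K1, crate K2, crate K5, crate M2, crate R1, crate R4]
10. Technician goes back to the basement with crate K5.  [the basement: crate K4, crate K5, crate R2 | the rooftop: crate K1, crate K2, crate M2, crate R1, crate R4]
11. Technician goes to the rooftop with crate K5 and crate R2.  [the basement: crate K4 | the rooftop: crate K1, crate K2, crate K5, crate M2, crate R1, crate R2, crate R4]
12. Technician goes back to the basement with crate K5.  [the basement: crate K4, crate K5 | the rooftop: crate K1, crate K2, crate M2, crate R1, crate R2, crate R4]
13. Technician goes to the rooftop with crate K4 and crate K5.  [the basement: — | the rooftop: crate K1, crate K2, crate K4, crate K5, crate M2, crate R1, crate R2, crate R4]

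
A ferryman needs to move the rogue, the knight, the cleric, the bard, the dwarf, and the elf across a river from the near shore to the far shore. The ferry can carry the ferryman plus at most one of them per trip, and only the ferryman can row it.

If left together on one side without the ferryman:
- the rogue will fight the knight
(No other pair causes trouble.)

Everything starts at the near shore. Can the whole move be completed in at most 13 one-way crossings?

Yes — this plan uses 11 crossings (≤ 13):
1. Ferryman goes to the far shore with the rogue.  [the near shore: the bard, the cleric, the dwarf, the elf, the knight | the far shore: the rogue]
2. Ferryman goes back to the near shore alone.  [the near shore: the bard, the cleric, the dwarf, the elf, the knight | the far shore: the rogue]
3. Ferryman goes to the far shore with the cleric.  [the near shore: the bard, the dwarf, the elf, the knight | the far shore: the cleric, the rogue]
4. Ferryman goes back to the near shore alone.  [the near shore: the bard, the dwarf, the elf, the knight | the far shore: the cleric, the rogue]
5. Ferryman goes to the far shore with the bard.  [the near shore: the dwarf, the elf, the knight | the far shore: the bard, the cleric, the rogue]
6. Ferryman goes back to the near shore alone.  [the near shore: the dwarf, the elf, the knight | the far shore: the bard, the cleric, the rogue]
7. Ferryman goes to the far shore with the dwarf.  [the near shore: the elf, the knight | the far shore: the bard, the cleric, the dwarf, the rogue]
8. Ferryman goes back to the near shore alone.  [the near shore: the elf, the knight | the far shore: the bard, the cleric, the dwarf, the rogue]
9. Ferryman goes to the far shore with the elf.  [the near shore: the knight | the far shore: the bard, the cleric, the dwarf, the elf, the rogue]
10. Ferryman goes back to the near shore alone.  [the near shore: the knight | the far shore: the bard, the cleric, the dwarf, the elf, the rogue]
11. Ferryman goes to the far shore with the knight.  [the near shore: — | the far shore: the bard, the cleric, the dwarf, the elf, the knight, the rogue]

Yes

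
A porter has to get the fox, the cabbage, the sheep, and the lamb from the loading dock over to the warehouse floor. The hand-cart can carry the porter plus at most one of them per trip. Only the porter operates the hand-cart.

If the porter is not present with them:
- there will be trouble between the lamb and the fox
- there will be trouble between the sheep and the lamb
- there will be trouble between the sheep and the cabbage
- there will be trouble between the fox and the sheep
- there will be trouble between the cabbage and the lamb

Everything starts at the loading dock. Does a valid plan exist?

No

Whatever the first load, the items left behind include a forbidden pair without the porter. No opening move is safe, so no plan exists.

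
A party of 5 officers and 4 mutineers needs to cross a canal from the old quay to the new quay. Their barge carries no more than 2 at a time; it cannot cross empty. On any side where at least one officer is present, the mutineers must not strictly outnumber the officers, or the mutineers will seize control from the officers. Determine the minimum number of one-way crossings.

Counting alone: each trip to the new quay takes at most 2 across and each return brings at least 1 back, so after t trips out (and t−1 returns) at most 2t − (t−1) of the 9 are across; that first reaches 9 at t = 8, so at least 15 crossings are needed.
The plan below uses exactly 15 crossings, so it is optimal:
1. 2 mutineers → the new quay.  (the old quay: 5O 2M; the new quay: 0O 2M)
2. 1 mutineer ← the old quay.  (the old quay: 5O 3M; the new quay: 0O 1M)
3. 2 mutineers → the new quay.  (the old quay: 5O 1M; the new quay: 0O 3M)
4. 1 mutineer ← the old quay.  (the old quay: 5O 2M; the new quay: 0O 2M)
5. 2 officers → the new quay.  (the old quay: 3O 2M; the new quay: 2O 2M)
6. 1 mutineer ← the old quay.  (the old quay: 3O 3M; the new quay: 2O 1M)
7. 1 officer and 1 mutineer → the new quay.  (the old quay: 2O 2M; the new quay: 3O 2M)
8. 1 officer ← the old quay.  (the old quay: 3O 2M; the new quay: 2O 2M)
9. 1 officer and 1 mutineer → the new quay.  (the old quay: 2O 1M; the new quay: 3O 3M)
10. 1 mutineer ← the old quay.  (the old quay: 2O 2M; the new quay: 3O 2M)
11. 1 officer and 1 mutineer → the new quay.  (the old quay: 1O 1M; the new quay: 4O 3M)
12. 1 officer ← the old quay.  (the old quay: 2O 1M; the new quay: 3O 3M)
13. 1 officer and 1 mutineer → the new quay.  (the old quay: 1O 0M; the new quay: 4O 4M)
14. 1 mutineer ← the old quay.  (the old quay: 1O 1M; the new quay: 4O 3M)
15. 1 officer and 1 mutineer → the new quay.  (the old quay: 0O 0M; the new quay: 5O 4M)

15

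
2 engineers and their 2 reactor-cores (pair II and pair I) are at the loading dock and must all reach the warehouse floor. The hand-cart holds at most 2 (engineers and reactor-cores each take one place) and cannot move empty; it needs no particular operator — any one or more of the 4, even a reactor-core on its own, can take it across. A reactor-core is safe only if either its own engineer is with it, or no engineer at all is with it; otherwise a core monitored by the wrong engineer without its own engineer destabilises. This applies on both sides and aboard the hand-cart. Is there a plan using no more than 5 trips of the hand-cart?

Yes

Yes — this plan uses 5 crossings (≤ 5):
1. engineer II and reactor-core II cross → the warehouse floor.
2. engineer II crosses ← the loading dock.
3. engineer I and engineer II cross → the warehouse floor.
4. engineer I crosses ← the loading dock.
5. engineer I and reactor-core I cross → the warehouse floor.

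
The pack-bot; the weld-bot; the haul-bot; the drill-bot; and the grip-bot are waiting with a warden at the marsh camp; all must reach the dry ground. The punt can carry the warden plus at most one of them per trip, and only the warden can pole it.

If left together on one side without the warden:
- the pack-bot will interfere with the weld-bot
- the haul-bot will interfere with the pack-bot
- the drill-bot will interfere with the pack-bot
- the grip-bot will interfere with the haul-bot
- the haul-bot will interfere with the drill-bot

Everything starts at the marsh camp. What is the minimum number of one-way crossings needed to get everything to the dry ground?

impossible

Whatever the first load, the items left behind include a forbidden pair without the warden. No opening move is safe, so no plan exists.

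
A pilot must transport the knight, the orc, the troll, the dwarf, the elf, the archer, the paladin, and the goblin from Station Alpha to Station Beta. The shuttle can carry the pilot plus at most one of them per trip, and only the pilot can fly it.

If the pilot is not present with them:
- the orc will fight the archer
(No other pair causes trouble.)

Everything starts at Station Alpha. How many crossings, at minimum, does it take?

15

Counting alone: the pilot can take at most 1 across per trip to Station Beta, so moving all 8 needs at least 8 loaded trips out, with a return between consecutive ones — at least 15 crossings.
The plan below uses exactly 15 crossings, so it is optimal:
1. Pilot goes to Station Beta with the orc.  [Station Alpha: the archer, the dwarf, the elf, the goblin, the knight, the paladin, the troll | Station Beta: the orc]
2. Pilot goes back to Station Alpha alone.  [Station Alpha: the archer, the dwarf, the elf, the goblin, the knight, the paladin, the troll | Station Beta: the orc]
3. Pilot goes to Station Beta with the knight.  [Station Alpha: the archer, the dwarf, the elf, the goblin, the paladin, the troll | Station Beta: the knight, the orc]
4. Pilot goes back to Station Alpha alone.  [Station Alpha: the archer, the dwarf, the elf, the goblin, the paladin, the troll | Station Beta: the knight, the orc]
5. Pilot goes to Station Beta with the troll.  [Station Alpha: the archer, the dwarf, the elf, the goblin, the paladin | Station Beta: the knight, the orc, the troll]
6. Pilot goes back to Station Alpha alone.  [Station Alpha: the archer, the dwarf, the elf, the goblin, the paladin | Station Beta: the knight, the orc, the troll]
7. Pilot goes to Station Beta with the dwarf.  [Station Alpha: the archer, the elf, the goblin, the paladin | Station Beta: the dwarf, the knight, the orc, the troll]
8. Pilot goes back to Station Alpha alone.  [Station Alpha: the archer, the elf, the goblin, the paladin | Station Beta: the dwarf, the knight, the orc, the troll]
9. Pilot goes to Station Beta with the elf.  [Station Alpha: the archer, the goblin, the paladin | Station Beta: the dwarf, the elf, the knight, the orc, the troll]
10. Pilot goes back to Station Alpha alone.  [Station Alpha: the archer, the goblin, the paladin | Station Beta: the dwarf, the elf, the knight, the orc, the troll]
11. Pilot goes to Station Beta with the paladin.  [Station Alpha: the archer, the goblin | Station Beta: the dwarf, the elf, the knight, the orc, the paladin, the troll]
12. Pilot goes back to Station Alpha alone.  [Station Alpha: the archer, the goblin | Station Beta: the dwarf, the elf, the knight, the orc, the paladin, the troll]
13. Pilot goes to Station Beta with the goblin.  [Station Alpha: the archer | Station Beta: the dwarf, the elf, the goblin, the knight, the orc, the paladin, the troll]
14. Pilot goes back to Station Alpha alone.  [Station Alpha: the archer | Station Beta: the dwarf, the elf, the goblin, the knight, the orc, the paladin, the troll]
15. Pilot goes to Station Beta with the archer.  [Station Alpha: — | Station Beta: the archer, the dwarf, the elf, the goblin, the knight, the orc, the paladin, the troll]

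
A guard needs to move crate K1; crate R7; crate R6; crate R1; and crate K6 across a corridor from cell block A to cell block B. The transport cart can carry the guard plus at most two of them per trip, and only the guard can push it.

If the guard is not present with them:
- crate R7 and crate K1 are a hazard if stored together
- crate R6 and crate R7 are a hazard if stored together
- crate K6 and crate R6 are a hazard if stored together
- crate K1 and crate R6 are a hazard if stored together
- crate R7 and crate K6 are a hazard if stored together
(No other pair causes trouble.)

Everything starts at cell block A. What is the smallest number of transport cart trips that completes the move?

7

Counting alone: the guard can take at most 2 across per trip to cell block B, so moving all 5 needs at least 3 loaded trips out, with a return between consecutive ones — at least 5 crossings.
The safety rule pushes this higher. Following every safe sequence of crossings, the most of the 5 that can be at cell block B as the transport cart arrives there on crossing 5 is 4 — never all 5.
So no plan with fewer than 7 crossings exists, and this one achieves 7:
1. Guard goes to cell block B with crate R6 and crate R7.  [cell block A: crate K1, crate K6, crate R1 | cell block B: crate R6, crate R7]
2. Guard goes back to cell block A with crate R7.  [cell block A: crate K1, crate K6, crate R1, crate R7 | cell block B: crate R6]
3. Guard goes to cell block B with crate K1 and crate K6.  [cell block A: crate R1, crate R7 | cell block B: crate K1, crate K6, crate R6]
4. Guard goes back to cell block A with crate R6.  [cell block A: crate R1, crate R6, crate R7 | cell block B: crate K1, crate K6]
5. Guard goes to cell block B with crate R1 and crate R7.  [cell block A: crate R6 | cell block B: crate K1, crate K6, crate R1, crate R7]
6. Guard goes back to cell block A with crate R7.  [cell block A: crate R6, crate R7 | cell block B: crate K1, crate K6, crate R1]
7. Guard goes to cell block B with crate R6 and crate R7.  [cell block A: — | cell block B: crate K1, crate K6, crate R1, crate R6, crate R7]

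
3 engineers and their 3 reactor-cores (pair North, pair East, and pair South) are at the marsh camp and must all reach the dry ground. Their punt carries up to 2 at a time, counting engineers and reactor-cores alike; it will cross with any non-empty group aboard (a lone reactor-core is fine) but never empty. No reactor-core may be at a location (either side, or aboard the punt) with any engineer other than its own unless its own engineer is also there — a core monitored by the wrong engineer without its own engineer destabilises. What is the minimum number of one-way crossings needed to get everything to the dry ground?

Counting alone: each trip to the dry ground takes at most 2 across and each return brings at least 1 back, so after t trips out (and t−1 returns) at most 2t − (t−1) of the 6 are across; that first reaches 6 at t = 5, so at least 9 crossings are needed.
The safety rule pushes this higher. Following every safe sequence of crossings, the most of the 6 that can be at the dry ground as the punt arrives there on crossing 9 is 5 — never all 6.
So no plan with fewer than 11 crossings exists, and this one achieves 11:
1. engineer North and reactor-core North cross → the dry ground.
2. engineer North crosses ← the marsh camp.
3. reactor-core East and reactor-core South cross → the dry ground.
4. reactor-core North crosses ← the marsh camp.
5. engineer East and engineer South cross → the dry ground.
6. engineer East and reactor-core East cross ← the marsh camp.
7. engineer East and engineer North cross → the dry ground.
8. reactor-core South crosses ← the marsh camp.
9. reactor-core East and reactor-core North cross → the dry ground.
10. engineer South crosses ← the marsh camp.
11. engineer South and reactor-core South cross → the dry ground.

11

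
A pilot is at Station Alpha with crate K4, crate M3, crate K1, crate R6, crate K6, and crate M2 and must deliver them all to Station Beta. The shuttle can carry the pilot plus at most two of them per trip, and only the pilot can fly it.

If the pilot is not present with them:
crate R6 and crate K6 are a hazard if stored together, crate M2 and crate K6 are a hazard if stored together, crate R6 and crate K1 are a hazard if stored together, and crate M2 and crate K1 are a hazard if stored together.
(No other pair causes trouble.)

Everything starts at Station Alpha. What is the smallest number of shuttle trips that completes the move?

Counting alone: the pilot can take at most 2 across per trip to Station Beta, so moving all 6 needs at least 3 loaded trips out, with a return between consecutive ones — at least 5 crossings.
The plan below uses exactly 5 crossings, so it is optimal:
1. Pilot goes to Station Beta with crate K1 and crate K6.
2. Pilot goes back to Station Alpha alone.
3. Pilot goes to Station Beta with crate K4 and crate M3.
4. Pilot goes back to Station Alpha alone.
5. Pilot goes to Station Beta with crate M2 and crate R6.

5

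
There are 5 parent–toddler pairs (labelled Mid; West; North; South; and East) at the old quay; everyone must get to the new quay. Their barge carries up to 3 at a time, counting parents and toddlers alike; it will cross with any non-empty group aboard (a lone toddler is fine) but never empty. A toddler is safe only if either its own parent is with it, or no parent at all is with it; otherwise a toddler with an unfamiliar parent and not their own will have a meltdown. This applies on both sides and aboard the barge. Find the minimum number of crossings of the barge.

Counting alone: each trip to the new quay takes at most 3 across and each return brings at least 1 back, so after t trips out (and t−1 returns) at most 3t − (t−1) of the 10 are across; that first reaches 10 at t = 5, so at least 9 crossings are needed.
The safety rule pushes this higher. Following every safe sequence of crossings, the most of the 10 that can be at the new quay as the barge arrives there on crossing 9 is 9 — never all 10.
So no plan with fewer than 11 crossings exists, and this one achieves 11:
1. parent Mid and toddler Mid cross → the new quay.
2. parent Mid crosses ← the old quay.
3. toddler North, toddler South, and toddler West cross → the new quay.
4. toddler Mid crosses ← the old quay.
5. parent North, parent South, and parent West cross → the new quay.
6. parent West and toddler West cross ← the old quay.
7. parent East, parent Mid, and parent West cross → the new quay.
8. toddler North crosses ← the old quay.
9. toddler Mid and toddler West cross → the new quay.
10. toddler Mid crosses ← the old quay.
11. toddler East, toddler Mid, and toddler North cross → the new quay.

11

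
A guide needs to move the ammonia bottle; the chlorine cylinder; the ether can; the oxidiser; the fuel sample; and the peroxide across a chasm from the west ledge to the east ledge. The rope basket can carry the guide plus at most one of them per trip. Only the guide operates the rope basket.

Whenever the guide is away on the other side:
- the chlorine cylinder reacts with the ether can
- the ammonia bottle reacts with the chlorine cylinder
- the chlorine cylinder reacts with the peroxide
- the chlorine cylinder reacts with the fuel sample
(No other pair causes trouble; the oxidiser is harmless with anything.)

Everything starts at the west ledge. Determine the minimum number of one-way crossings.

Following every safe sequence of crossings from the start, the most of the 6 that can be at the east ledge as the rope basket arrives there on crossings 1, 3, 5 is 1, 2, 3 respectively; the best ever achieved is 3 of 6.
From crossing 7 on, no configuration arises that was not already reachable earlier: only 22 distinct safe configurations (who is on which side, and where the rope basket is) can ever be reached, none of them has everyone across, and every continuation just revisits them. So no valid plan exists.

impossible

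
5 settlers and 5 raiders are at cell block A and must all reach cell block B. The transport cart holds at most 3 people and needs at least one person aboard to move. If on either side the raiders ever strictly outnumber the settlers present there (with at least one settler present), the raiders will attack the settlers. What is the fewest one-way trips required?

Counting alone: each trip to cell block B takes at most 3 across and each return brings at least 1 back, so after t trips out (and t−1 returns) at most 3t − (t−1) of the 10 are across; that first reaches 10 at t = 5, so at least 9 crossings are needed.
The safety rule pushes this higher. Following every safe sequence of crossings, the most of the 10 that can be at cell block B as the transport cart arrives there on crossing 9 is 9 — never all 10.
So no plan with fewer than 11 crossings exists, and this one achieves 11:
1. 2 raiders → cell block B.  (cell block A: 5S 3R; cell block B: 0S 2R)
2. 1 raider ← cell block A.  (cell block A: 5S 4R; cell block B: 0S 1R)
3. 3 raiders → cell block B.  (cell block A: 5S 1R; cell block B: 0S 4R)
4. 1 raider ← cell block A.  (cell block A: 5S 2R; cell block B: 0S 3R)
5. 3 settlers → cell block B.  (cell block A: 2S 2R; cell block B: 3S 3R)
6. 1 settler and 1 raider ← cell block A.  (cell block A: 3S 3R; cell block B: 2S 2R)
7. 3 settlers → cell block B.  (cell block A: 0S 3R; cell block B: 5S 2R)
8. 1 raider ← cell block A.  (cell block A: 0S 4R; cell block B: 5S 1R)
9. 2 raiders → cell block B.  (cell block A: 0S 2R; cell block B: 5S 3R)
10. 1 raider ← cell block A.  (cell block A: 0S 3R; cell block B: 5S 2R)
11. 3 raiders → cell block B.  (cell block A: 0S 0R; cell block B: 5S 5R)

11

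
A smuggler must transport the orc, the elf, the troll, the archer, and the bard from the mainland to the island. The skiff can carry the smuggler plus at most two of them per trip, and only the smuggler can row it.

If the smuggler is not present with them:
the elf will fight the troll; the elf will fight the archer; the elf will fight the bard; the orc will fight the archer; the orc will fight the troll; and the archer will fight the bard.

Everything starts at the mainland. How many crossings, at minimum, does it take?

impossible

Whatever the first load, the items left behind include a forbidden pair without the smuggler. No opening move is safe, so no plan exists.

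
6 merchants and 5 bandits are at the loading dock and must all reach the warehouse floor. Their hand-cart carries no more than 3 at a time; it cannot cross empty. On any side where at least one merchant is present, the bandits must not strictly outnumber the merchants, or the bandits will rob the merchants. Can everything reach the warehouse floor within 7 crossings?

No

Counting alone: each trip to the warehouse floor takes at most 3 across and each return brings at least 1 back, so after t trips out (and t−1 returns) at most 3t − (t−1) of the 11 are across; that first reaches 11 at t = 5, so at least 9 crossings are needed.
Since 7 < 9, 7 crossings cannot be enough. (The shortest complete plan in fact takes 9:)
1. 3 bandits → the warehouse floor.  (the loading dock: 6M 2B; the warehouse floor: 0M 3B)
2. 1 bandit ← the loading dock.  (the loading dock: 6M 3B; the warehouse floor: 0M 2B)
3. 3 merchants → the warehouse floor.  (the loading dock: 3M 3B; the warehouse floor: 3M 2B)
4. 1 merchant ← the loading dock.  (the loading dock: 4M 3B; the warehouse floor: 2M 2B)
5. 2 merchants and 1 bandit → the warehouse floor.  (the loading dock: 2M 2B; the warehouse floor: 4M 3B)
6. 1 merchant ← the loading dock.  (the loading dock: 3M 2B; the warehouse floor: 3M 3B)
7. 2 merchants and 1 bandit → the warehouse floor.  (the loading dock: 1M 1B; the warehouse floor: 5M 4B)
8. 1 merchant ← the loading dock.  (the loading dock: 2M 1B; the warehouse floor: 4M 4B)
9. 2 merchants and 1 bandit → the warehouse floor.  (the loading dock: 0M 0B; the warehouse floor: 6M 5B)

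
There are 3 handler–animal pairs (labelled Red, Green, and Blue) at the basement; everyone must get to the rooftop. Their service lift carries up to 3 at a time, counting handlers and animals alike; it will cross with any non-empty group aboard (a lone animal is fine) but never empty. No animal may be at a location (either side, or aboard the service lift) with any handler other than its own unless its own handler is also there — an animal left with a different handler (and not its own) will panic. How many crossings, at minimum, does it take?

Counting alone: each trip to the rooftop takes at most 3 across and each return brings at least 1 back, so after t trips out (and t−1 returns) at most 3t − (t−1) of the 6 are across; that first reaches 6 at t = 3, so at least 5 crossings are needed.
The plan below uses exactly 5 crossings, so it is optimal:
1. animal Red and handler Red cross → the rooftop.
2. handler Red crosses ← the basement.
3. handler Blue, handler Green, and handler Red cross → the rooftop.
4. animal Red crosses ← the basement.
5. animal Blue, animal Green, and animal Red cross → the rooftop.

5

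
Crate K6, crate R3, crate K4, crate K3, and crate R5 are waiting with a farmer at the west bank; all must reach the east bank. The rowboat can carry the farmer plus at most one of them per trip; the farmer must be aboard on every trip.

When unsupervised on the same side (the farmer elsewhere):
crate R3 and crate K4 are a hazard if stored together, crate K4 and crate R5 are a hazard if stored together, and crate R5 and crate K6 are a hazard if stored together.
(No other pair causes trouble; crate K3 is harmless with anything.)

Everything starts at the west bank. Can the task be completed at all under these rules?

No

Whatever the first load, the items left behind include a forbidden pair without the farmer. No opening move is safe, so no plan exists.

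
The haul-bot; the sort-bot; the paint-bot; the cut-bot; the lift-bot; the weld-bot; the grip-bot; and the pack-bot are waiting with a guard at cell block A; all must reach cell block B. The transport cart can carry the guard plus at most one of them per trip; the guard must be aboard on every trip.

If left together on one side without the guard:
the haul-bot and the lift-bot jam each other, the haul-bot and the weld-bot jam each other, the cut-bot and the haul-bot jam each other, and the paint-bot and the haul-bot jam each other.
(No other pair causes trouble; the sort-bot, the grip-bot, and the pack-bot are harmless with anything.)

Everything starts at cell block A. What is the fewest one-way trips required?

impossible

Following every safe sequence of crossings from the start, the most of the 8 that can be at cell block B as the transport cart arrives there on crossings 1, 3, 5, 7, 9 is 1, 2, 3, 4, 5 respectively; the best ever achieved is 5 of 8.
From crossing 11 on, no configuration arises that was not already reachable earlier: only 88 distinct safe configurations (who is on which side, and where the transport cart is) can ever be reached, none of them has everyone across, and every continuation just revisits them. So no valid plan exists.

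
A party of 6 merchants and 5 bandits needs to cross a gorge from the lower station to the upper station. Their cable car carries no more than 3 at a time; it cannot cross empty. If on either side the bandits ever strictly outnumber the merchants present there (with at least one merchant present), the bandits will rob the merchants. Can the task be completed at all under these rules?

Yes

1. 3 bandits → the upper station.  (the lower station: 6M 2B; the upper station: 0M 3B)
2. 1 bandit ← the lower station.  (the lower station: 6M 3B; the upper station: 0M 2B)
3. 3 merchants → the upper station.  (the lower station: 3M 3B; the upper station: 3M 2B)
4. 1 merchant ← the lower station.  (the lower station: 4M 3B; the upper station: 2M 2B)
5. 2 merchants and 1 bandit → the upper station.  (the lower station: 2M 2B; the upper station: 4M 3B)
6. 1 merchant ← the lower station.  (the lower station: 3M 2B; the upper station: 3M 3B)
7. 2 merchants and 1 bandit → the upper station.  (the lower station: 1M 1B; the upper station: 5M 4B)
8. 1 merchant ← the lower station.  (the lower station: 2M 1B; the upper station: 4M 4B)
9. 2 merchants and 1 bandit → the upper station.  (the lower station: 0M 0B; the upper station: 6M 5B)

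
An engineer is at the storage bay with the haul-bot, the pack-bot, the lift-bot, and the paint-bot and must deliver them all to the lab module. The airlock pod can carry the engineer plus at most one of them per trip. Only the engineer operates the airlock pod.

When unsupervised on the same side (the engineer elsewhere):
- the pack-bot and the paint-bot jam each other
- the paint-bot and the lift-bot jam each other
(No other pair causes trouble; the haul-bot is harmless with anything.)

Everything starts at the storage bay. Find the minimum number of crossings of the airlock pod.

Counting alone: the engineer can take at most 1 across per trip to the lab module, so moving all 4 needs at least 4 loaded trips out, with a return between consecutive ones — at least 7 crossings.
The safety rule pushes this higher. Following every safe sequence of crossings, the most of the 4 that can be at the lab module as the airlock pod arrives there on crossing 7 is 3 — never all 4.
So no plan with fewer than 9 crossings exists, and this one achieves 9:
1. Engineer goes to the lab module with the paint-bot.
2. Engineer goes back to the storage bay alone.
3. Engineer goes to the lab module with the haul-bot.
4. Engineer goes back to the storage bay alone.
5. Engineer goes to the lab module with the pack-bot.
6. Engineer goes back to the storage bay with the paint-bot.
7. Engineer goes to the lab module with the lift-bot.
8. Engineer goes back to the storage bay alone.
9. Engineer goes to the lab module with the paint-bot.

9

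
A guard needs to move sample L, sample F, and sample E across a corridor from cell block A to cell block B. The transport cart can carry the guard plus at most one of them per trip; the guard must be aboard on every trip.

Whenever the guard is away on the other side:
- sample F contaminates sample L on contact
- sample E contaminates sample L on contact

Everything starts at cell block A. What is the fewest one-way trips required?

7

Counting alone: the guard can take at most 1 across per trip to cell block B, so moving all 3 needs at least 3 loaded trips out, with a return between consecutive ones — at least 5 crossings.
The safety rule pushes this higher. Following every safe sequence of crossings, the most of the 3 that can be at cell block B as the transport cart arrives there on crossing 5 is 2 — never all 3.
So no plan with fewer than 7 crossings exists, and this one achieves 7:
1. Guard goes to cell block B with sample L.  [cell block A: sample E, sample F | cell block B: sample L]
2. Guard goes back to cell block A alone.  [cell block A: sample E, sample F | cell block B: sample L]
3. Guard goes to cell block B with sample F.  [cell block A: sample E | cell block B: sample F, sample L]
4. Guard goes back to cell block A with sample L.  [cell block A: sample E, sample L | cell block B: sample F]
5. Guard goes to cell block B with sample E.  [cell block A: sample L | cell block B: sample E, sample F]
6. Guard goes back to cell block A alone.  [cell block A: sample L | cell block B: sample E, sample F]
7. Guard goes to cell block B with sample L.  [cell block A: — | cell block B: sample E, sample F, sample L]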